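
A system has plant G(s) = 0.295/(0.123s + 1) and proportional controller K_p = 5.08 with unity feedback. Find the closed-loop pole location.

s = -20.31

Closed loop: T(s) = K_p·G/(1+K_p·G) = 1.499/(0.123s + 1 + 1.499), with pole at s = −(1 + 1.499)/0.123 = −20.31.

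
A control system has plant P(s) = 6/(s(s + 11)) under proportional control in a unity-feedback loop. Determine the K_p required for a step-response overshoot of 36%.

K_p = 52.7

From %OS = 100·exp(−πζ/√(1−ζ²)) = 36%, ζ = −ln(0.36)/√(π²+ln²(0.36)) = 0.3093.
Characteristic equation s² + 11s + 6K_p = 0 gives ζ = 11/(2√(6K_p)).
Setting ζ = 0.3093: √(6K_p) = 11/(2·0.3093) = 17.78, so K_p = 316.3/6 = 52.7.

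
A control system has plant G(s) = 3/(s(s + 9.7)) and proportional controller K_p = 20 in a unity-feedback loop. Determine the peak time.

T_p = 0.52 s

From 1 + K_pG(s) = 0: s² + 9.7s + 60 = 0 ⇒ ω_n = 7.746, ζ = 0.6261.
Damped frequency ω_d = ω_n√(1−ζ²) = 6.04 rad/s, so peak time T_p = π/ω_d = 0.52 s.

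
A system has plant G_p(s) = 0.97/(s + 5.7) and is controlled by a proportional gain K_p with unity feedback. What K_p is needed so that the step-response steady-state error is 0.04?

K_p = 141

Steady-state error for a unit step on this type-0 loop is 1/(1 + K_p·G_p(0)).
G_p(0) = 0.1702. Require 1/(1 + K_p·0.1702) = 0.04, so 1 + 0.1702·K_p = 25.
K_p = (25 − 1)/0.1702 = 141.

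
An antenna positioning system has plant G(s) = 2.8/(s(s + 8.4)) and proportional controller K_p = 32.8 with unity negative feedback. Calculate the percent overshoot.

From 1 + K_pG(s) = 0: s² + 8.4s + 91.84 = 0 ⇒ ω_n = 9.583, ζ = 0.4383.
%OS = 100·exp(−πζ/√(1−ζ²)) = 100·exp(−π·0.4383/√0.8079) = 21.6%.

21.6%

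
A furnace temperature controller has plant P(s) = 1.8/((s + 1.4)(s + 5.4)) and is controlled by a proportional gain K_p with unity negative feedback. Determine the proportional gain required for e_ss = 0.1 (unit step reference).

The loop is type 0, so e_ss(step) = 1/(1 + K_pos) with K_pos = K_p·P(0).
P(0) = 0.2381. Require 1/(1 + K_p·0.2381) = 0.1, so 1 + 0.2381·K_p = 10.
K_p = (10 − 1)/0.2381 = 37.8.

K_p = 37.8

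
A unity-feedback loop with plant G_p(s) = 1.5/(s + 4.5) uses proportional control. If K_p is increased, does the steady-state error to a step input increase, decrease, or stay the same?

decrease

e_ss = 1/(1 + K_p·G_p(0)); a larger K_p raises the denominator, so e_ss decreases.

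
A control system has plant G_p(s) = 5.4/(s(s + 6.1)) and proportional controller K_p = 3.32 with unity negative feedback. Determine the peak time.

Closed-loop characteristic equation: s² + 6.1s + 17.93 = 0, so ω_n = 4.234 rad/s and ζ = 6.1/(2·4.234) = 0.7203.
Damped frequency ω_d = ω_n√(1−ζ²) = 2.937 rad/s, so peak time T_p = π/ω_d = 1.07 s.

T_p = 1.07 s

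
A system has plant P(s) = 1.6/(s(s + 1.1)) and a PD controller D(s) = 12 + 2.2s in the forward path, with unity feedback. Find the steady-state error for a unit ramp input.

The loop has one pole at the origin (type 1). Velocity error constant K_v = lim_{s→0} s·D(s)P(s) = 12·1.6/1.1 = 17.45.
Steady-state error to a unit ramp: e_ss = 1/K_v = 0.0573.

0.0573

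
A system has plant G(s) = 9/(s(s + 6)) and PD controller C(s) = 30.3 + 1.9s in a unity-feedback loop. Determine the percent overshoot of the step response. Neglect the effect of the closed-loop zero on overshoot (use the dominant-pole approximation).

4.62%

Forward path: (30.3 + 1.9s)·9/(s(s+6)). The closed-loop characteristic equation is s² + (6 + 9·1.9)s + 9·30.3 = 0.
That is s² + 23.1s + 272.7 = 0, so ω_n = 16.51 rad/s and ζ = 23.1/(2·16.51) = 0.6994.
%OS = 100·exp(−πζ/√(1−ζ²)) = 4.62%.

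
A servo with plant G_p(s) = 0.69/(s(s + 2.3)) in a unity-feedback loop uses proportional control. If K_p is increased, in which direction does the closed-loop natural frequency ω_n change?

ω_n = √(0.69·K_p), which grows with K_p.

increase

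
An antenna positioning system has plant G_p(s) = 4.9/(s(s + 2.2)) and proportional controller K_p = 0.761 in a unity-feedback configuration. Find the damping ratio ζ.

ζ = 0.57

The closed-loop denominator is s(s+2.2) + 0.761·4.9 = s² + 2.2s + 3.729.
So ω_n² = 3.729 ⇒ ω_n = 1.931 rad/s, and ζ = 2.2/(2ω_n) = 0.57.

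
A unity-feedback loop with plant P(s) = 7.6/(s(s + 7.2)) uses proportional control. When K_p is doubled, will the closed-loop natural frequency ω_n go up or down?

ω_n = √(7.6·K_p), which grows with K_p.

increase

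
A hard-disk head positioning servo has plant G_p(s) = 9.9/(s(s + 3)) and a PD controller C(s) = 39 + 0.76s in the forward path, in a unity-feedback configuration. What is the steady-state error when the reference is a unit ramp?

The loop has one pole at the origin (type 1). Velocity error constant K_v = lim_{s→0} s·C(s)G_p(s) = 39·9.9/3 = 128.7.
Steady-state error to a unit ramp: e_ss = 1/K_v = 0.00777.

0.00777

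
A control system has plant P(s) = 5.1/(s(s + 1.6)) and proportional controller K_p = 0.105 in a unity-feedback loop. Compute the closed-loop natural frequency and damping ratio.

ω_n = 0.732 rad/s, ζ = 1.09

The closed-loop denominator is s(s+1.6) + 0.105·5.1 = s² + 1.6s + 0.5355.
So ω_n² = 0.5355 ⇒ ω_n = 0.7318 rad/s, and ζ = 1.6/(2ω_n) = 1.09.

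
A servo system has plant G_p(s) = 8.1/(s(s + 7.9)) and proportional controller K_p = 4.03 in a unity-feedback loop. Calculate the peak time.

T_p = 0.761 s

Closed-loop characteristic equation: s² + 7.9s + 32.64 = 0, so ω_n = 5.713 rad/s and ζ = 7.9/(2·5.713) = 0.6914.
Damped frequency ω_d = ω_n√(1−ζ²) = 4.128 rad/s, so peak time T_p = π/ω_d = 0.761 s.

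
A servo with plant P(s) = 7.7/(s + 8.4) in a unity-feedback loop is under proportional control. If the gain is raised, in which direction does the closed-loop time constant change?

decrease

The closed-loop bandwidth 8.4+K_p·7.7 grows with K_p, so τ shrinks.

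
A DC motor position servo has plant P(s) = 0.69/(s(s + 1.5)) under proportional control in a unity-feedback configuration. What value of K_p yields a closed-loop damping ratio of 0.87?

K_p = 1.08

Closed-loop characteristic equation: s² + 1.5s + K_p·0.69 = 0.
So ω_n = √(0.69K_p) and 2ζω_n = 1.5, giving ζ = 1.5/(2√(0.69K_p)).
Setting ζ = 0.87: √(0.69K_p) = 1.5/(2·0.87) = 0.8621, so K_p = 0.7432/0.69 = 1.08.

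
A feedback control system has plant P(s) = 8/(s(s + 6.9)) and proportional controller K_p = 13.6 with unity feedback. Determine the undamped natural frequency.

ω_n = 10.4 rad/s

With unity feedback the closed-loop characteristic equation is s² + 6.9s + 13.6·8 = s² + 6.9s + 108.8 = 0.
Matching s² + 2ζω_n s + ω_n²: ω_n = √108.8 = 10.43 rad/s and 2ζω_n = 6.9, so ζ = 6.9/(2·10.43) = 0.331.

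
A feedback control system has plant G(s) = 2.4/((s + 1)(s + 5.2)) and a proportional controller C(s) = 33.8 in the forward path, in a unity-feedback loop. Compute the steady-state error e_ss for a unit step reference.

0.0602

The loop is type 0. Static position error constant K_pos = C(0)·G(0) = 33.8·0.4615 = 15.6.
Steady-state error to a unit step: e_ss = 1/(1+K_pos) = 1/16.6 = 0.0602.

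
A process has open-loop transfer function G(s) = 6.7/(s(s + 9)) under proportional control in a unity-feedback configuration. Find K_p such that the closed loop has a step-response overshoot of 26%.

K_p = 19.5

From %OS = 100·exp(−πζ/√(1−ζ²)) = 26%, ζ = −ln(0.26)/√(π²+ln²(0.26)) = 0.3941.
Characteristic equation s² + 9s + 6.7K_p = 0 gives ζ = 9/(2√(6.7K_p)).
Setting ζ = 0.3941: √(6.7K_p) = 9/(2·0.3941) = 11.42, so K_p = 130.4/6.7 = 19.5.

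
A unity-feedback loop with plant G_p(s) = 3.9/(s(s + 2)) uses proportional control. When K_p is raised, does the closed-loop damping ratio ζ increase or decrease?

ζ = 2/(2√(3.9K_p)); increasing K_p raises the denominator, so ζ falls.

decrease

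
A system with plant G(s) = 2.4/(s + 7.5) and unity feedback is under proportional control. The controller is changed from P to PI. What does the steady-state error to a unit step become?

Adding integral action puts a pole at s = 0 in the forward path, raising the system type to 1; a type-1 loop has zero steady-state error to a step.

0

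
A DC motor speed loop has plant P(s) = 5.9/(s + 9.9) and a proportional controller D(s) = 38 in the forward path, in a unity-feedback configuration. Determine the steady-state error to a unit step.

0.0423

The loop is type 0. Static position error constant K_pos = D(0)·P(0) = 38·0.596 = 22.65.
Steady-state error to a unit step: e_ss = 1/(1+K_pos) = 1/23.65 = 0.0423.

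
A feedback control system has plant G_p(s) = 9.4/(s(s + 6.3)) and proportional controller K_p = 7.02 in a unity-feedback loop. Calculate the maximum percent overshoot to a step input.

26.7%

From 1 + K_pG_p(s) = 0: s² + 6.3s + 65.99 = 0 ⇒ ω_n = 8.123, ζ = 0.3878.
%OS = 100·exp(−πζ/√(1−ζ²)) = 100·exp(−π·0.3878/√0.8496) = 26.7%.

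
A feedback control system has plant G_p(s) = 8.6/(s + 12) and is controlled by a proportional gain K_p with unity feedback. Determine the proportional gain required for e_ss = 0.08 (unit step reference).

K_p = 16

For a type-0 loop with proportional control, e_ss = 1/(1 + K_p·G_p(0)).
G_p(0) = 0.7167. Require 1/(1 + K_p·0.7167) = 0.08, so 1 + 0.7167·K_p = 12.5.
K_p = (12.5 − 1)/0.7167 = 16.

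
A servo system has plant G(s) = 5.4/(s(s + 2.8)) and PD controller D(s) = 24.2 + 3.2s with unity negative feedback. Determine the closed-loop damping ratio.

Forward path: (24.2 + 3.2s)·5.4/(s(s+2.8)). The closed-loop characteristic equation is s² + (2.8 + 5.4·3.2)s + 5.4·24.2 = 0.
That is s² + 20.08s + 130.7 = 0, so ω_n = 11.43 rad/s and ζ = 20.08/(2·11.43) = 0.8783.

ζ = 0.878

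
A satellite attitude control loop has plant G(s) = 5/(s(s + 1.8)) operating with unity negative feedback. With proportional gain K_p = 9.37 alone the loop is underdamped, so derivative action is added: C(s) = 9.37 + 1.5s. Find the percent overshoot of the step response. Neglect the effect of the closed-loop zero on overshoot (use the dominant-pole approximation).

5.46%

Forward path: (9.37 + 1.5s)·5/(s(s+1.8)). The closed-loop characteristic equation is s² + (1.8 + 5·1.5)s + 5·9.37 = 0.
That is s² + 9.3s + 46.85 = 0, so ω_n = 6.845 rad/s and ζ = 9.3/(2·6.845) = 0.6794.
%OS = 100·exp(−πζ/√(1−ζ²)) = 5.46%.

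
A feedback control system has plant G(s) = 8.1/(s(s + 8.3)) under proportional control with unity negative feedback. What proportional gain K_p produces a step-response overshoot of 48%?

K_p = 41.1

From %OS = 100·exp(−πζ/√(1−ζ²)) = 48%, ζ = −ln(0.48)/√(π²+ln²(0.48)) = 0.2275.
Characteristic equation s² + 8.3s + 8.1K_p = 0 gives ζ = 8.3/(2√(8.1K_p)).
Setting ζ = 0.2275: √(8.1K_p) = 8.3/(2·0.2275) = 18.24, so K_p = 332.8/8.1 = 41.1.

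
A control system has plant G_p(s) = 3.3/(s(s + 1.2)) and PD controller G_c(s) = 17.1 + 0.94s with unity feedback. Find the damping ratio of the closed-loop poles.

ζ = 0.286

Forward path: (17.1 + 0.94s)·3.3/(s(s+1.2)). The closed-loop characteristic equation is s² + (1.2 + 3.3·0.94)s + 3.3·17.1 = 0.
That is s² + 4.302s + 56.43 = 0, so ω_n = 7.512 rad/s and ζ = 4.302/(2·7.512) = 0.2863.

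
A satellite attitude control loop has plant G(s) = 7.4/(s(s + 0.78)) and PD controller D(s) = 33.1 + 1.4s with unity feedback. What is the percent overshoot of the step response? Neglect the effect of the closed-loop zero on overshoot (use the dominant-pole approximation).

Forward path: (33.1 + 1.4s)·7.4/(s(s+0.78)). The closed-loop characteristic equation is s² + (0.78 + 7.4·1.4)s + 7.4·33.1 = 0.
That is s² + 11.14s + 244.9 = 0, so ω_n = 15.65 rad/s and ζ = 11.14/(2·15.65) = 0.3559.
%OS = 100·exp(−πζ/√(1−ζ²)) = 30.2%.

30.2%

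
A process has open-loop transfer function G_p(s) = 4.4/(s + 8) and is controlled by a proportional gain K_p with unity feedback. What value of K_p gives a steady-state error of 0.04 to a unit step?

K_p = 43.6

The loop is type 0, so e_ss(step) = 1/(1 + K_pos) with K_pos = K_p·G_p(0).
G_p(0) = 0.55. Require 1/(1 + K_p·0.55) = 0.04, so 1 + 0.55·K_p = 25.
K_p = (25 − 1)/0.55 = 43.6.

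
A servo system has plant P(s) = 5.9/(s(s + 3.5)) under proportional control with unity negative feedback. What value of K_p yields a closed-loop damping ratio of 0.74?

K_p = 0.948

Closed-loop characteristic equation: s² + 3.5s + K_p·5.9 = 0.
So ω_n = √(5.9K_p) and 2ζω_n = 3.5, giving ζ = 3.5/(2√(5.9K_p)).
Setting ζ = 0.74: √(5.9K_p) = 3.5/(2·0.74) = 2.365, so K_p = 5.593/5.9 = 0.948.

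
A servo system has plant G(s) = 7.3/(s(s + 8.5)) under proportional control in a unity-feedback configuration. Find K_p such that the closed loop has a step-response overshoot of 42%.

K_p = 34.9

From %OS = 100·exp(−πζ/√(1−ζ²)) = 42%, ζ = −ln(0.42)/√(π²+ln²(0.42)) = 0.2662.
Characteristic equation s² + 8.5s + 7.3K_p = 0 gives ζ = 8.5/(2√(7.3K_p)).
Setting ζ = 0.2662: √(7.3K_p) = 8.5/(2·0.2662) = 15.97, so K_p = 254.9/7.3 = 34.9.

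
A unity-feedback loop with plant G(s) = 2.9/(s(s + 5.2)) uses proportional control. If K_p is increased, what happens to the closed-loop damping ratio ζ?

decrease

ζ = 5.2/(2√(2.9K_p)); increasing K_p raises the denominator, so ζ falls.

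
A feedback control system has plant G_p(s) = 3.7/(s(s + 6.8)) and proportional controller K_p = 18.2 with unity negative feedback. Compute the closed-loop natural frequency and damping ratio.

The closed-loop denominator is s(s+6.8) + 18.2·3.7 = s² + 6.8s + 67.34.
So ω_n² = 67.34 ⇒ ω_n = 8.206 rad/s, and ζ = 6.8/(2ω_n) = 0.414.

ω_n = 8.21 rad/s, ζ = 0.414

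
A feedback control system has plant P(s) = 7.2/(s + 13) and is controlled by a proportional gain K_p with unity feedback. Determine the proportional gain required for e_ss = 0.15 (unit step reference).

For a type-0 loop with proportional control, e_ss = 1/(1 + K_p·P(0)).
P(0) = 0.5538. Require 1/(1 + K_p·0.5538) = 0.15, so 1 + 0.5538·K_p = 6.667.
K_p = (6.667 − 1)/0.5538 = 10.2.

K_p = 10.2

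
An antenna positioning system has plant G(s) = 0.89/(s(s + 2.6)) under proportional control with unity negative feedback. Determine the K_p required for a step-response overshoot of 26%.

From %OS = 100·exp(−πζ/√(1−ζ²)) = 26%, ζ = −ln(0.26)/√(π²+ln²(0.26)) = 0.3941.
Characteristic equation s² + 2.6s + 0.89K_p = 0 gives ζ = 2.6/(2√(0.89K_p)).
Setting ζ = 0.3941: √(0.89K_p) = 2.6/(2·0.3941) = 3.299, so K_p = 10.88/0.89 = 12.2.

K_p = 12.2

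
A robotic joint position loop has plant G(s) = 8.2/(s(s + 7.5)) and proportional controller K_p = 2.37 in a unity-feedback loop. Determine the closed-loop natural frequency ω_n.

With unity feedback the closed-loop characteristic equation is s² + 7.5s + 2.37·8.2 = s² + 7.5s + 19.43 = 0.
Matching s² + 2ζω_n s + ω_n²: ω_n = √19.43 = 4.408 rad/s and 2ζω_n = 7.5, so ζ = 7.5/(2·4.408) = 0.851.

ω_n = 4.41 rad/s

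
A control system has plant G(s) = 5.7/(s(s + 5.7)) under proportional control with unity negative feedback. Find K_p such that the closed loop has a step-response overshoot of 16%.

K_p = 5.61

From %OS = 100·exp(−πζ/√(1−ζ²)) = 16%, ζ = −ln(0.16)/√(π²+ln²(0.16)) = 0.5039.
Characteristic equation s² + 5.7s + 5.7K_p = 0 gives ζ = 5.7/(2√(5.7K_p)).
Setting ζ = 0.5039: √(5.7K_p) = 5.7/(2·0.5039) = 5.656, so K_p = 31.99/5.7 = 5.61.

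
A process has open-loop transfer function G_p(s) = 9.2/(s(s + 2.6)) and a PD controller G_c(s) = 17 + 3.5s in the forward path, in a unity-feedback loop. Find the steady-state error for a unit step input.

The open loop G_c(s)G_p(s) has a pole at the origin (type 1), so the static position error constant is infinite and e_ss = 1/(1+∞) = 0.

0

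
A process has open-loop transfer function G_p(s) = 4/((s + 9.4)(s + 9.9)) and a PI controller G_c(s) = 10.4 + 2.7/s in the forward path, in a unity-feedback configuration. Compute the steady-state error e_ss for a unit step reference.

The open loop G_c(s)G_p(s) has a pole at the origin (type 1), so the static position error constant is infinite and e_ss = 1/(1+∞) = 0.

0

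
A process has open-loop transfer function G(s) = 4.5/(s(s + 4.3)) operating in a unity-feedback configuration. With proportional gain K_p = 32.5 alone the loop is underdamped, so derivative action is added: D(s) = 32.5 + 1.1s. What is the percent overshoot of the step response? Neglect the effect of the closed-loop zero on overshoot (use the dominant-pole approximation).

Forward path: (32.5 + 1.1s)·4.5/(s(s+4.3)). The closed-loop characteristic equation is s² + (4.3 + 4.5·1.1)s + 4.5·32.5 = 0.
That is s² + 9.25s + 146.2 = 0, so ω_n = 12.09 rad/s and ζ = 9.25/(2·12.09) = 0.3824.
%OS = 100·exp(−πζ/√(1−ζ²)) = 27.2%.

27.2%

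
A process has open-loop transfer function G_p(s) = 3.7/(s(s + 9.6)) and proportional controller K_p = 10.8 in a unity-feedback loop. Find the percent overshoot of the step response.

2.56%

Closed-loop characteristic equation: s² + 9.6s + 39.96 = 0, so ω_n = 6.321 rad/s and ζ = 9.6/(2·6.321) = 0.7593.
%OS = 100·exp(−πζ/√(1−ζ²)) = 100·exp(−π·0.7593/√0.4234) = 2.56%.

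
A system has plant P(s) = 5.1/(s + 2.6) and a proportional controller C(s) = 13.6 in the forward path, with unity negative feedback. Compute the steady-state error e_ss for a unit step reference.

0.0361

The loop is type 0. Static position error constant K_pos = C(0)·P(0) = 13.6·1.962 = 26.68.
Steady-state error to a unit step: e_ss = 1/(1+K_pos) = 1/27.68 = 0.0361.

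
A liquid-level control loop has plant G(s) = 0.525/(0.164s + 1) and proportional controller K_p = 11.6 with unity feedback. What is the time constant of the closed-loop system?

τ = 0.0231 s

Closed loop: T(s) = K_p·G/(1+K_p·G) = 6.09/(0.164s + 1 + 6.09), with pole at s = −(1 + 6.09)/0.164 = −43.23.
Closed-loop time constant τ = 1/43.23 = 0.0231 s.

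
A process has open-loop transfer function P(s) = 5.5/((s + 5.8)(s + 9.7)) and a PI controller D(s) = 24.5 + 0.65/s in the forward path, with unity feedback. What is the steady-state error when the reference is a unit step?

The open loop D(s)P(s) has a pole at the origin (type 1), so the static position error constant is infinite and e_ss = 1/(1+∞) = 0.

0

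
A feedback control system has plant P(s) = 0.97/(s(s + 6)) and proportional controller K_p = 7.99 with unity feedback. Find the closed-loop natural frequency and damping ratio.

1 + K_p·P(s) = 0 gives s² + 6s + 7.75 = 0.
Matching s² + 2ζω_n s + ω_n²: ω_n = √7.75 = 2.784 rad/s and 2ζω_n = 6, so ζ = 6/(2·2.784) = 1.08.

ω_n = 2.78 rad/s, ζ = 1.08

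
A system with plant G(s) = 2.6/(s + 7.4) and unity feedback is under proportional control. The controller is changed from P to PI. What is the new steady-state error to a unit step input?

Adding integral action puts a pole at s = 0 in the forward path, raising the system type to 1; a type-1 loop has zero steady-state error to a step.

0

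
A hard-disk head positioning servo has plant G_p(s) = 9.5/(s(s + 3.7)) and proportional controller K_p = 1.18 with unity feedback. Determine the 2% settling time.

T_s ≈ 2.16 s

Closed-loop characteristic equation: s² + 3.7s + 11.21 = 0, so ω_n = 3.348 rad/s and ζ = 3.7/(2·3.348) = 0.5525.
2% settling time T_s ≈ 4/(ζω_n) = 4/1.85 = 2.16 s.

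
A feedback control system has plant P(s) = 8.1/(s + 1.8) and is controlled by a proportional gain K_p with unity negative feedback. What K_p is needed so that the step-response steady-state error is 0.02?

K_p = 10.9

Steady-state error for a unit step on this type-0 loop is 1/(1 + K_p·P(0)).
P(0) = 4.5. Require 1/(1 + K_p·4.5) = 0.02, so 1 + 4.5·K_p = 50.
K_p = (50 − 1)/4.5 = 10.9.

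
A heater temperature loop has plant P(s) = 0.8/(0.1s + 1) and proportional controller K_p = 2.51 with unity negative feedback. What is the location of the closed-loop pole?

Closed loop: T(s) = K_p·P/(1+K_p·P) = 2.008/(0.1s + 1 + 2.008), with pole at s = −(1 + 2.008)/0.1 = −30.08.

s = -30.08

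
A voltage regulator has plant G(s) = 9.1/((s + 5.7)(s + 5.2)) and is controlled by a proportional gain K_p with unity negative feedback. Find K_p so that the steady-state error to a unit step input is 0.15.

For a type-0 loop with proportional control, e_ss = 1/(1 + K_p·G(0)).
G(0) = 0.307. Require 1/(1 + K_p·0.307) = 0.15, so 1 + 0.307·K_p = 6.667.
K_p = (6.667 − 1)/0.307 = 18.5.

K_p = 18.5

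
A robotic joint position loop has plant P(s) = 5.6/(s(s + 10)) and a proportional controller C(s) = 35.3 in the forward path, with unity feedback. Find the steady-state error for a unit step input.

The open loop C(s)P(s) has a pole at the origin (type 1), so the static position error constant is infinite and e_ss = 1/(1+∞) = 0.

0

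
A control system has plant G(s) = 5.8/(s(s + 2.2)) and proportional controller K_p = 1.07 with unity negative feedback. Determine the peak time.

From 1 + K_pG(s) = 0: s² + 2.2s + 6.206 = 0 ⇒ ω_n = 2.491, ζ = 0.4416.
Damped frequency ω_d = ω_n√(1−ζ²) = 2.235 rad/s, so peak time T_p = π/ω_d = 1.41 s.

T_p = 1.41 s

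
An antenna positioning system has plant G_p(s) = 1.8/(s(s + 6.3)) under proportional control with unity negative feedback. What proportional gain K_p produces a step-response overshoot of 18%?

From %OS = 100·exp(−πζ/√(1−ζ²)) = 18%, ζ = −ln(0.18)/√(π²+ln²(0.18)) = 0.4791.
Characteristic equation s² + 6.3s + 1.8K_p = 0 gives ζ = 6.3/(2√(1.8K_p)).
Setting ζ = 0.4791: √(1.8K_p) = 6.3/(2·0.4791) = 6.575, so K_p = 43.23/1.8 = 24.

K_p = 24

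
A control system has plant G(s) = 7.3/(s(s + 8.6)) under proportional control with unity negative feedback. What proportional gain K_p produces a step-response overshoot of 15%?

From %OS = 100·exp(−πζ/√(1−ζ²)) = 15%, ζ = −ln(0.15)/√(π²+ln²(0.15)) = 0.5169.
Characteristic equation s² + 8.6s + 7.3K_p = 0 gives ζ = 8.6/(2√(7.3K_p)).
Setting ζ = 0.5169: √(7.3K_p) = 8.6/(2·0.5169) = 8.318, so K_p = 69.19/7.3 = 9.48.

K_p = 9.48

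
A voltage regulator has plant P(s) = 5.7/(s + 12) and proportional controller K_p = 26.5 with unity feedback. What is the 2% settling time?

T_s ≈ 0.0245 s

Closed-loop transfer function: T(s) = K_p·P(s)/(1 + K_p·P(s)) = 151.1/(s + 12 + 151.1) = 151.1/(s + 163.1).
Time constant τ = 1/163.1 = 0.006133 s, so the 2% settling time is about 4τ = 0.0245 s.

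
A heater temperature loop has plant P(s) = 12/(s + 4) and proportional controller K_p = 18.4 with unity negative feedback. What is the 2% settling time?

Closed-loop transfer function: T(s) = K_p·P(s)/(1 + K_p·P(s)) = 220.8/(s + 4 + 220.8) = 220.8/(s + 224.8).
Time constant τ = 1/224.8 = 0.004448 s, so the 2% settling time is about 4τ = 0.0178 s.

T_s ≈ 0.0178 s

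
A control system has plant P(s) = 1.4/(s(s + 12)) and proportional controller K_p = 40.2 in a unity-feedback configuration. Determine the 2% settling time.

T_s ≈ 0.667 s

From 1 + K_pP(s) = 0: s² + 12s + 56.28 = 0 ⇒ ω_n = 7.502, ζ = 0.7998.
2% settling time T_s ≈ 4/(ζω_n) = 4/6 = 0.667 s.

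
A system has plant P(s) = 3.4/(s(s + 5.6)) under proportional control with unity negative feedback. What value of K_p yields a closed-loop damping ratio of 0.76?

Closed-loop characteristic equation: s² + 5.6s + K_p·3.4 = 0.
So ω_n = √(3.4K_p) and 2ζω_n = 5.6, giving ζ = 5.6/(2√(3.4K_p)).
Setting ζ = 0.76: √(3.4K_p) = 5.6/(2·0.76) = 3.684, so K_p = 13.57/3.4 = 3.99.

K_p = 3.99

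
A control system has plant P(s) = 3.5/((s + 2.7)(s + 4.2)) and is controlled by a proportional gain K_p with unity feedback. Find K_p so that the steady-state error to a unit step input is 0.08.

K_p = 37.3

For a type-0 loop with proportional control, e_ss = 1/(1 + K_p·P(0)).
P(0) = 0.3086. Require 1/(1 + K_p·0.3086) = 0.08, so 1 + 0.3086·K_p = 12.5.
K_p = (12.5 − 1)/0.3086 = 37.3.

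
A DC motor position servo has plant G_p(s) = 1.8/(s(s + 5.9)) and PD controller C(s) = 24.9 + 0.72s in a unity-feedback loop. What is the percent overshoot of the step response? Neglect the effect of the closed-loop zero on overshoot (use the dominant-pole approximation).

Forward path: (24.9 + 0.72s)·1.8/(s(s+5.9)). The closed-loop characteristic equation is s² + (5.9 + 1.8·0.72)s + 1.8·24.9 = 0.
That is s² + 7.196s + 44.82 = 0, so ω_n = 6.695 rad/s and ζ = 7.196/(2·6.695) = 0.5374.
%OS = 100·exp(−πζ/√(1−ζ²)) = 13.5%.

13.5%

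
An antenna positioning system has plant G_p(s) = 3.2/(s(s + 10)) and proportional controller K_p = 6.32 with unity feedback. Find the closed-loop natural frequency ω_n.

ω_n = 4.5 rad/s

With unity feedback the closed-loop characteristic equation is s² + 10s + 6.32·3.2 = s² + 10s + 20.22 = 0.
Matching s² + 2ζω_n s + ω_n²: ω_n = √20.22 = 4.497 rad/s and 2ζω_n = 10, so ζ = 10/(2·4.497) = 1.11.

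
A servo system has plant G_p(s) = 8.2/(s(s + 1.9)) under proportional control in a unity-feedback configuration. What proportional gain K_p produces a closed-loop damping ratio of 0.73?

K_p = 0.207

Closed-loop characteristic equation: s² + 1.9s + K_p·8.2 = 0.
So ω_n = √(8.2K_p) and 2ζω_n = 1.9, giving ζ = 1.9/(2√(8.2K_p)).
Setting ζ = 0.73: √(8.2K_p) = 1.9/(2·0.73) = 1.301, so K_p = 1.694/8.2 = 0.207.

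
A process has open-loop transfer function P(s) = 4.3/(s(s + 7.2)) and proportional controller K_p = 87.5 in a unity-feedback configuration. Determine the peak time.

The closed-loop denominator s² + 7.2s + 376.2 gives ω_n = √376.2 = 19.4 and ζ = 7.2/(2ω_n) = 0.1856.
Damped frequency ω_d = ω_n√(1−ζ²) = 19.06 rad/s, so peak time T_p = π/ω_d = 0.165 s.

T_p = 0.165 s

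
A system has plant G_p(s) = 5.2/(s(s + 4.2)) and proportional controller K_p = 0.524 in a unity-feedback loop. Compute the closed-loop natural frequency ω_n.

ω_n = 1.65 rad/s

1 + K_p·G_p(s) = 0 gives s² + 4.2s + 2.725 = 0.
Matching s² + 2ζω_n s + ω_n²: ω_n = √2.725 = 1.651 rad/s and 2ζω_n = 4.2, so ζ = 4.2/(2·1.651) = 1.27.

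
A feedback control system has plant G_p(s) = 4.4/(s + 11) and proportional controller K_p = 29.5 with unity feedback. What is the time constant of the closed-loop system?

τ = 0.0071 s

Closed-loop transfer function: T(s) = K_p·G_p(s)/(1 + K_p·G_p(s)) = 129.8/(s + 11 + 129.8) = 129.8/(s + 140.8).
Time constant τ = 1/140.8 = 0.0071 s.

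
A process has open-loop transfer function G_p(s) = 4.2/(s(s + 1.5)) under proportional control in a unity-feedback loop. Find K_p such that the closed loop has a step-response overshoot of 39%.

K_p = 1.62

From %OS = 100·exp(−πζ/√(1−ζ²)) = 39%, ζ = −ln(0.39)/√(π²+ln²(0.39)) = 0.2871.
Characteristic equation s² + 1.5s + 4.2K_p = 0 gives ζ = 1.5/(2√(4.2K_p)).
Setting ζ = 0.2871: √(4.2K_p) = 1.5/(2·0.2871) = 2.612, so K_p = 6.824/4.2 = 1.62.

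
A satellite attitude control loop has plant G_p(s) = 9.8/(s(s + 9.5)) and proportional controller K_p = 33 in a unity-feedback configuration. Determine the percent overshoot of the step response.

42.3%

The closed-loop denominator s² + 9.5s + 323.4 gives ω_n = √323.4 = 17.98 and ζ = 9.5/(2ω_n) = 0.2641.
%OS = 100·exp(−πζ/√(1−ζ²)) = 100·exp(−π·0.2641/√0.9302) = 42.3%.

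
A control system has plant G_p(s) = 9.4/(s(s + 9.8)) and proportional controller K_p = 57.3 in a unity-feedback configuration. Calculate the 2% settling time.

The closed-loop denominator s² + 9.8s + 538.6 gives ω_n = √538.6 = 23.21 and ζ = 9.8/(2ω_n) = 0.2111.
2% settling time T_s ≈ 4/(ζω_n) = 4/4.9 = 0.816 s.

T_s ≈ 0.816 s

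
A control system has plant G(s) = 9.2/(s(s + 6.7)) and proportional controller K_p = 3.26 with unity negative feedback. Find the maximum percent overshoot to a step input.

From 1 + K_pG(s) = 0: s² + 6.7s + 29.99 = 0 ⇒ ω_n = 5.476, ζ = 0.6117.
%OS = 100·exp(−πζ/√(1−ζ²)) = 100·exp(−π·0.6117/√0.6258) = 8.81%.

8.81%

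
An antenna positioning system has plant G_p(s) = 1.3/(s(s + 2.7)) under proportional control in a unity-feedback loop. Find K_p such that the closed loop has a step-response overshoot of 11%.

From %OS = 100·exp(−πζ/√(1−ζ²)) = 11%, ζ = −ln(0.11)/√(π²+ln²(0.11)) = 0.5749.
Characteristic equation s² + 2.7s + 1.3K_p = 0 gives ζ = 2.7/(2√(1.3K_p)).
Setting ζ = 0.5749: √(1.3K_p) = 2.7/(2·0.5749) = 2.348, so K_p = 5.514/1.3 = 4.24.

K_p = 4.24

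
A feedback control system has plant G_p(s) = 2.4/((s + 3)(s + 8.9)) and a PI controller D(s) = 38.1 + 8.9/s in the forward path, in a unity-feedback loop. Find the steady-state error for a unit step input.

The open loop D(s)G_p(s) has a pole at the origin (type 1), so the static position error constant is infinite and e_ss = 1/(1+∞) = 0.

0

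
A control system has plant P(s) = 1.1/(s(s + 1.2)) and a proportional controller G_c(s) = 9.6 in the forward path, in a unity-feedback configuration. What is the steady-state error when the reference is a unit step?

The open loop G_c(s)P(s) has a pole at the origin (type 1), so the static position error constant is infinite and e_ss = 1/(1+∞) = 0.

0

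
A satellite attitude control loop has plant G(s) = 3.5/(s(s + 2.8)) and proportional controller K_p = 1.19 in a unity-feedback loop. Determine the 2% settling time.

T_s ≈ 2.86 s

The closed-loop denominator s² + 2.8s + 4.165 gives ω_n = √4.165 = 2.041 and ζ = 2.8/(2ω_n) = 0.686.
2% settling time T_s ≈ 4/(ζω_n) = 4/1.4 = 2.86 s.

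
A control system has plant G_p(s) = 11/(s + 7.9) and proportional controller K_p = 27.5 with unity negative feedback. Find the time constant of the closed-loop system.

τ = 0.00322 s

Closed-loop transfer function: T(s) = K_p·G_p(s)/(1 + K_p·G_p(s)) = 302.5/(s + 7.9 + 302.5) = 302.5/(s + 310.4).
Time constant τ = 1/310.4 = 0.00322 s.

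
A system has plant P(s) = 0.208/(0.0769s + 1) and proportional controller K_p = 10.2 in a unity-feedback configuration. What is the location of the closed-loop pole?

Closed loop: T(s) = K_p·P/(1+K_p·P) = 2.122/(0.0769s + 1 + 2.122), with pole at s = −(1 + 2.122)/0.0769 = −40.59.

s = -40.59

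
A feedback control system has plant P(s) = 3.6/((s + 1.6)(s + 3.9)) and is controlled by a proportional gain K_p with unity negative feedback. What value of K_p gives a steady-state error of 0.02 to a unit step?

K_p = 84.9

Steady-state error for a unit step on this type-0 loop is 1/(1 + K_p·P(0)).
P(0) = 0.5769. Require 1/(1 + K_p·0.5769) = 0.02, so 1 + 0.5769·K_p = 50.
K_p = (50 − 1)/0.5769 = 84.9.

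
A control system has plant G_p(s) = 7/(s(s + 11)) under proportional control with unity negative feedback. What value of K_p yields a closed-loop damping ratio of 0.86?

K_p = 5.84

Closed-loop characteristic equation: s² + 11s + K_p·7 = 0.
So ω_n = √(7K_p) and 2ζω_n = 11, giving ζ = 11/(2√(7K_p)).
Setting ζ = 0.86: √(7K_p) = 11/(2·0.86) = 6.395, so K_p = 40.9/7 = 5.84.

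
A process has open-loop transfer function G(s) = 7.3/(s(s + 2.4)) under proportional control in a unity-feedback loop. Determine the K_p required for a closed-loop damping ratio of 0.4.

K_p = 1.23

Closed-loop characteristic equation: s² + 2.4s + K_p·7.3 = 0.
So ω_n = √(7.3K_p) and 2ζω_n = 2.4, giving ζ = 2.4/(2√(7.3K_p)).
Setting ζ = 0.4: √(7.3K_p) = 2.4/(2·0.4) = 3, so K_p = 9/7.3 = 1.23.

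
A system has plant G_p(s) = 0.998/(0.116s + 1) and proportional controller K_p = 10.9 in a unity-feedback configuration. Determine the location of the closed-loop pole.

Closed loop: T(s) = K_p·G_p/(1+K_p·G_p) = 10.88/(0.116s + 1 + 10.88), with pole at s = −(1 + 10.88)/0.116 = −102.4.

s = -102.4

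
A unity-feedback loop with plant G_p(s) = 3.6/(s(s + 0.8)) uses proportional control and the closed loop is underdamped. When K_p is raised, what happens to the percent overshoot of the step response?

ζ = 0.8/(2√(3.6K_p)) decreases as K_p grows; lower damping means more overshoot.

increase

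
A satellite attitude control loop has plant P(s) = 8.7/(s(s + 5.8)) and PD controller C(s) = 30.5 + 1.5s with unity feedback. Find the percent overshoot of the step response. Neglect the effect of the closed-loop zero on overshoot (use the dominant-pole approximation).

Forward path: (30.5 + 1.5s)·8.7/(s(s+5.8)). The closed-loop characteristic equation is s² + (5.8 + 8.7·1.5)s + 8.7·30.5 = 0.
That is s² + 18.85s + 265.3 = 0, so ω_n = 16.29 rad/s and ζ = 18.85/(2·16.29) = 0.5786.
%OS = 100·exp(−πζ/√(1−ζ²)) = 10.8%.

10.8%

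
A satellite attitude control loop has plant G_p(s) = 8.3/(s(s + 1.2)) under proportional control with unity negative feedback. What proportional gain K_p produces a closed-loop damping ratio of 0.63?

K_p = 0.109

Closed-loop characteristic equation: s² + 1.2s + K_p·8.3 = 0.
So ω_n = √(8.3K_p) and 2ζω_n = 1.2, giving ζ = 1.2/(2√(8.3K_p)).
Setting ζ = 0.63: √(8.3K_p) = 1.2/(2·0.63) = 0.9524, so K_p = 0.907/8.3 = 0.109.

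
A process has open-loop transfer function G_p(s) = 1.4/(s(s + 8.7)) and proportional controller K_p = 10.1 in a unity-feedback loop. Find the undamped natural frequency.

1 + K_p·G_p(s) = 0 gives s² + 8.7s + 14.14 = 0.
Matching s² + 2ζω_n s + ω_n²: ω_n = √14.14 = 3.76 rad/s and 2ζω_n = 8.7, so ζ = 8.7/(2·3.76) = 1.16.

ω_n = 3.76 rad/s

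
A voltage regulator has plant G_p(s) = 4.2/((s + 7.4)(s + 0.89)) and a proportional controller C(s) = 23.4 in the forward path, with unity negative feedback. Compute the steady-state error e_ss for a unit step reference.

0.0628

The loop is type 0. Static position error constant K_pos = C(0)·G_p(0) = 23.4·0.6377 = 14.92.
Steady-state error to a unit step: e_ss = 1/(1+K_pos) = 1/15.92 = 0.0628.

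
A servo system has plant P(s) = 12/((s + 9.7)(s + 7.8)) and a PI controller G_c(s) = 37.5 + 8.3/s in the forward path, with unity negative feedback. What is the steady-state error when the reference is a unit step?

The open loop G_c(s)P(s) has a pole at the origin (type 1), so the static position error constant is infinite and e_ss = 1/(1+∞) = 0.

0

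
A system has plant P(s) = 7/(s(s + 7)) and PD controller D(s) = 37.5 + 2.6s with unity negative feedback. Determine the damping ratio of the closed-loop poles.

Forward path: (37.5 + 2.6s)·7/(s(s+7)). The closed-loop characteristic equation is s² + (7 + 7·2.6)s + 7·37.5 = 0.
That is s² + 25.2s + 262.5 = 0, so ω_n = 16.2 rad/s and ζ = 25.2/(2·16.2) = 0.7777.

ζ = 0.778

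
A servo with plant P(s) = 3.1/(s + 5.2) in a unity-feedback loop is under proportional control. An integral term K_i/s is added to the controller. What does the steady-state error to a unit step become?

0

The integrator makes K_pos = lim_{s→0} C(s)G(s) infinite, so e_ss = 1/(1+K_pos) = 0.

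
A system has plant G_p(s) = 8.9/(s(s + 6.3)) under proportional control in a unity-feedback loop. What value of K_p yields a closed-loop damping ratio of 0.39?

K_p = 7.33

Closed-loop characteristic equation: s² + 6.3s + K_p·8.9 = 0.
So ω_n = √(8.9K_p) and 2ζω_n = 6.3, giving ζ = 6.3/(2√(8.9K_p)).
Setting ζ = 0.39: √(8.9K_p) = 6.3/(2·0.39) = 8.077, so K_p = 65.24/8.9 = 7.33.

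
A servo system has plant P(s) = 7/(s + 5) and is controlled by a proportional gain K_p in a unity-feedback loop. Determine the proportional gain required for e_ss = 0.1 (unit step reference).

The loop is type 0, so e_ss(step) = 1/(1 + K_pos) with K_pos = K_p·P(0).
P(0) = 1.4. Require 1/(1 + K_p·1.4) = 0.1, so 1 + 1.4·K_p = 10.
K_p = (10 − 1)/1.4 = 6.43.

K_p = 6.43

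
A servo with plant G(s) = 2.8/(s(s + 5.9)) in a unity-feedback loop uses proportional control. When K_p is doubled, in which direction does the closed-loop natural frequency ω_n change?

ω_n = √(2.8·K_p), which grows with K_p.

increase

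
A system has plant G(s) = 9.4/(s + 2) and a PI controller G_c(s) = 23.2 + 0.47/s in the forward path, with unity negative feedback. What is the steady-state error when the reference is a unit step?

The open loop G_c(s)G(s) has a pole at the origin (type 1), so the static position error constant is infinite and e_ss = 1/(1+∞) = 0.

0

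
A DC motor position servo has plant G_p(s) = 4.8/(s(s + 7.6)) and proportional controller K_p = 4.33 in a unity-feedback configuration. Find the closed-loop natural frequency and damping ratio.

1 + K_p·G_p(s) = 0 gives s² + 7.6s + 20.78 = 0.
Matching s² + 2ζω_n s + ω_n²: ω_n = √20.78 = 4.559 rad/s and 2ζω_n = 7.6, so ζ = 7.6/(2·4.559) = 0.834.

ω_n = 4.56 rad/s, ζ = 0.834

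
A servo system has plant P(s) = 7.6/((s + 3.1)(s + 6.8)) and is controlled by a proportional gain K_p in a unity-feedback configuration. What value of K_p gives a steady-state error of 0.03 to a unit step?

Steady-state error for a unit step on this type-0 loop is 1/(1 + K_p·P(0)).
P(0) = 0.3605. Require 1/(1 + K_p·0.3605) = 0.03, so 1 + 0.3605·K_p = 33.33.
K_p = (33.33 − 1)/0.3605 = 89.7.

K_p = 89.7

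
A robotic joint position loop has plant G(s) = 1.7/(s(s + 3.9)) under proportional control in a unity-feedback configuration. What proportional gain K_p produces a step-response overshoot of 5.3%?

From %OS = 100·exp(−πζ/√(1−ζ²)) = 5.3%, ζ = −ln(0.053)/√(π²+ln²(0.053)) = 0.683.
Characteristic equation s² + 3.9s + 1.7K_p = 0 gives ζ = 3.9/(2√(1.7K_p)).
Setting ζ = 0.683: √(1.7K_p) = 3.9/(2·0.683) = 2.855, so K_p = 8.152/1.7 = 4.8.

K_p = 4.8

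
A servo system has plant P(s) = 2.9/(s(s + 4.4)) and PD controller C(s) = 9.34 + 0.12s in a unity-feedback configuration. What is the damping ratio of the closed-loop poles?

Forward path: (9.34 + 0.12s)·2.9/(s(s+4.4)). The closed-loop characteristic equation is s² + (4.4 + 2.9·0.12)s + 2.9·9.34 = 0.
That is s² + 4.748s + 27.09 = 0, so ω_n = 5.204 rad/s and ζ = 4.748/(2·5.204) = 0.4562.

ζ = 0.456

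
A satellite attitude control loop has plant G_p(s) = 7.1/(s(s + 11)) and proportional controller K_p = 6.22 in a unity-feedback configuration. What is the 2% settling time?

The closed-loop denominator s² + 11s + 44.16 gives ω_n = √44.16 = 6.645 and ζ = 11/(2ω_n) = 0.8276.
2% settling time T_s ≈ 4/(ζω_n) = 4/5.5 = 0.727 s.

T_s ≈ 0.727 s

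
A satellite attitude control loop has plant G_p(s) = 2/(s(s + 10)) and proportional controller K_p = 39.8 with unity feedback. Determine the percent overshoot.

Closed-loop characteristic equation: s² + 10s + 79.6 = 0, so ω_n = 8.922 rad/s and ζ = 10/(2·8.922) = 0.5604.
%OS = 100·exp(−πζ/√(1−ζ²)) = 100·exp(−π·0.5604/√0.6859) = 11.9%.

11.9%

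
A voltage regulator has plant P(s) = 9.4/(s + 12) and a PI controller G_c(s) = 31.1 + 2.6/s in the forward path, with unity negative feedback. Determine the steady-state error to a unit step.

0

The open loop G_c(s)P(s) has a pole at the origin (type 1), so the static position error constant is infinite and e_ss = 1/(1+∞) = 0.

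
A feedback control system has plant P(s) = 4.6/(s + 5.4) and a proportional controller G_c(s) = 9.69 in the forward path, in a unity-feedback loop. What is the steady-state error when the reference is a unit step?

The loop is type 0. Static position error constant K_pos = G_c(0)·P(0) = 9.69·0.8519 = 8.254.
Steady-state error to a unit step: e_ss = 1/(1+K_pos) = 1/9.254 = 0.108.

0.108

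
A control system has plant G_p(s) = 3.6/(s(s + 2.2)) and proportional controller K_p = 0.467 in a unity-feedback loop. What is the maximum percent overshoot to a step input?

The closed-loop denominator s² + 2.2s + 1.681 gives ω_n = √1.681 = 1.297 and ζ = 2.2/(2ω_n) = 0.8484.
%OS = 100·exp(−πζ/√(1−ζ²)) = 100·exp(−π·0.8484/√0.2803) = 0.651%.

0.651%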